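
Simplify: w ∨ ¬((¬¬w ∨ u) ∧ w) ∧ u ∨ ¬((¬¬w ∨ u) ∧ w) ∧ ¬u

w ∨ ¬((¬¬w ∨ u) ∧ w) ∧ u ∨ ¬((¬¬w ∨ u) ∧ w) ∧ ¬u
= w ∨ ¬((¬¬w ∨ u) ∧ w)
= w ∨ ¬((w ∨ u) ∧ w)
= w ∨ ¬w
= True

True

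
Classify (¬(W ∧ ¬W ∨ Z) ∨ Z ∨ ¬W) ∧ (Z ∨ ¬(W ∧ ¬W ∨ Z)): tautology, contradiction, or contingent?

(¬(W ∧ ¬W ∨ Z) ∨ Z ∨ ¬W) ∧ (Z ∨ ¬(W ∧ ¬W ∨ Z))
= ¬(W ∧ ¬W ∨ Z) ∨ (Z ∨ ¬W) ∧ Z   [distribution]
= ¬(W ∧ ¬W ∨ Z) ∨ Z   [absorption]
= ¬Z ∨ Z   [complement / identity]
= True   [complement]

tautology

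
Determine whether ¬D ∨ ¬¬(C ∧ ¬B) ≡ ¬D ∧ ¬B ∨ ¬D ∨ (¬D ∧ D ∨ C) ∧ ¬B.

Yes

E1: ¬D ∨ ¬¬(C ∧ ¬B)
    = ¬D ∨ C ∧ ¬B   (double negation)
E2: ¬D ∧ ¬B ∨ ¬D ∨ (¬D ∧ D ∨ C) ∧ ¬B
    = ¬D ∨ (¬D ∧ D ∨ C) ∧ ¬B   (absorption)
    = ¬D ∨ C ∧ ¬B   (complement / identity)
Both reduce to ¬D ∨ C ∧ ¬B, so they are equivalent.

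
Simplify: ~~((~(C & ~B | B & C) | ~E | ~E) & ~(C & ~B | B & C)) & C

0

~~((~(C & ~B | B & C) | ~E | ~E) & ~(C & ~B | B & C)) & C
= ~~((~(C & ~B | B & C) | ~E) & ~(C & ~B | B & C)) & C   [idempotence]
= ~~~(C & ~B | B & C) & C   [absorption]
= ~~~C & C   [distribution]
= ~C & C   [double negation]
= 0   [complement]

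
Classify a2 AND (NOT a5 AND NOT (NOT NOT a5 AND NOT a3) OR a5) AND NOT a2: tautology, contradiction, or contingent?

a2 AND (NOT a5 AND NOT (NOT NOT a5 AND NOT a3) OR a5) AND NOT a2
= a2 AND (NOT a5 AND (NOT a5 OR a3) OR a5) AND NOT a2   [De Morgan]
= a2 AND (NOT a5 OR a5) AND NOT a2   [absorption]
= a2 AND NOT a2   [complement / identity]
= FALSE   [complement]

contradiction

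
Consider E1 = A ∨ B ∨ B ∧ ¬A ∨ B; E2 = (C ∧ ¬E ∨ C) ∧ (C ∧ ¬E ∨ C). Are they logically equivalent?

E1: A ∨ B ∨ B ∧ ¬A ∨ B
    = A ∨ B ∨ B   [absorption]
    = A ∨ B   [idempotence]
E2: (C ∧ ¬E ∨ C) ∧ (C ∧ ¬E ∨ C)
    = C ∧ ¬E ∨ C   [idempotence]
    = C   [absorption]
These differ: at A=1, B=0, C=0, E=1, E1 = 1 but E2 = 0.

No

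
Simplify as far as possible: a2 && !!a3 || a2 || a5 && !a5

a2

a2 && !!a3 || a2 || a5 && !a5
= a2 && a3 || a2 || a5 && !a5   [double negation]
= a2 && a3 || a2   [complement / identity]
= a2   [absorption]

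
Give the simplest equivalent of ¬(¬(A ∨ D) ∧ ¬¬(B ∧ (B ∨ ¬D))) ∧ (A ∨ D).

¬(¬(A ∨ D) ∧ ¬¬(B ∧ (B ∨ ¬D))) ∧ (A ∨ D)
= (A ∨ D ∨ ¬(B ∧ (B ∨ ¬D))) ∧ (A ∨ D)   [De Morgan]
= (A ∨ D ∨ ¬B) ∧ (A ∨ D)   [absorption]
= A ∨ D   [absorption]

A ∨ D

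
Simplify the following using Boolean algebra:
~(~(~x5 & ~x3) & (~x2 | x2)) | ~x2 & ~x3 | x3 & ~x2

~x5 & ~x3 | ~x2

~(~(~x5 & ~x3) & (~x2 | x2)) | ~x2 & ~x3 | x3 & ~x2
= ~~(~x5 & ~x3) | ~x2 & ~x3 | x3 & ~x2   — complement / identity
= ~~(~x5 & ~x3) | ~x2   — distribution
= ~x5 & ~x3 | ~x2   — double negation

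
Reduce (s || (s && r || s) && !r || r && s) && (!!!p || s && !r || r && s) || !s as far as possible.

true

(s || (s && r || s) && !r || r && s) && (!!!p || s && !r || r && s) || !s
= (s || s && !r || r && s) && (!!!p || s && !r || r && s) || !s   [absorption]
= s && !r || r && s || s && !!!p || !s   [distribution]
= s || s && !!!p || !s   [distribution]
= s || s && !p || !s   [double negation]
= s || !s   [absorption]
= true   [complement]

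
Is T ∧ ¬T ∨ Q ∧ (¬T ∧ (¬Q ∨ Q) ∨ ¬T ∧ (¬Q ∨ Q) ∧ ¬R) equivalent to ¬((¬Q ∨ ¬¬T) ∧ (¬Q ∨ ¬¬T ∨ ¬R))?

E1: T ∧ ¬T ∨ Q ∧ (¬T ∧ (¬Q ∨ Q) ∨ ¬T ∧ (¬Q ∨ Q) ∧ ¬R)
    = T ∧ ¬T ∨ Q ∧ ¬T ∧ (¬Q ∨ Q)   — absorption
    = T ∧ ¬T ∨ Q ∧ ¬T   — complement / identity
    = Q ∧ ¬T   — complement / identity
E2: ¬((¬Q ∨ ¬¬T) ∧ (¬Q ∨ ¬¬T ∨ ¬R))
    = ¬(¬Q ∨ ¬¬T)   — absorption
    = Q ∧ ¬T   — De Morgan
Both reduce to Q ∧ ¬T, so they are equivalent.

Yes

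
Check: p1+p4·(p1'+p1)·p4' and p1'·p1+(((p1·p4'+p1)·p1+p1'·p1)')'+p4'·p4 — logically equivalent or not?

Yes

E1: p1+p4·(p1'+p1)·p4'
    = p1+p4·p4'
    = p1
E2: p1'·p1+(((p1·p4'+p1)·p1+p1'·p1)')'+p4'·p4
    = (((p1·p4'+p1)·p1+p1'·p1)')'+p4'·p4
    = ((p1·p1+p1'·p1)')'+p4'·p4
    = (p1')'+p4'·p4
    = (p1')'
    = p1
Both reduce to p1, so they are equivalent.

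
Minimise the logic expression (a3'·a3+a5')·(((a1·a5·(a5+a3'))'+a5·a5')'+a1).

(a3'·a3+a5')·(((a1·a5·(a5+a3'))'+a5·a5')'+a1)
= (a3'·a3+a5')·(((a1·a5·(a5+a3'))')'+a1)   [complement / identity]
= (a3'·a3+a5')·(a1·a5·(a5+a3')+a1)   [double negation]
= (a3'·a3+a5')·(a1·a5+a1)   [absorption]
= (a3'·a3+a5')·a1   [absorption]
= a5'·a1   [complement / identity]

a5'·a1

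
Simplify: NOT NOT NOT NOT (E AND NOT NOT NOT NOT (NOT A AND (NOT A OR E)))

E AND NOT A

NOT NOT NOT NOT (E AND NOT NOT NOT NOT (NOT A AND (NOT A OR E)))
= NOT NOT NOT NOT (E AND NOT NOT NOT NOT NOT A)   [absorption]
= NOT NOT NOT NOT (E AND NOT NOT NOT A)   [double negation]
= NOT NOT NOT NOT (E AND NOT A)   [double negation]
= NOT NOT (E AND NOT A)   [double negation]
= E AND NOT A   [double negation]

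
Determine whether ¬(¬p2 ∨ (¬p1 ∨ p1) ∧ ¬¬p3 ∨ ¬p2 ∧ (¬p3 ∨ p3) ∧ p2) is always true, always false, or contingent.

¬(¬p2 ∨ (¬p1 ∨ p1) ∧ ¬¬p3 ∨ ¬p2 ∧ (¬p3 ∨ p3) ∧ p2)
= ¬(¬p2 ∨ (¬p1 ∨ p1) ∧ ¬¬p3 ∨ ¬p2 ∧ p2)   (complement / identity)
= ¬(¬p2 ∨ (¬p1 ∨ p1) ∧ ¬¬p3)   (complement / identity)
= ¬(¬p2 ∨ ¬¬p3)   (complement / identity)
= p2 ∧ ¬p3   (De Morgan)
This depends on p2, p3, so it is not a constant.

contingent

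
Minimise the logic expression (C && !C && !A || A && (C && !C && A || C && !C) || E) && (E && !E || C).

E && C

(C && !C && !A || A && (C && !C && A || C && !C) || E) && (E && !E || C)
= (C && !C && !A || A && C && !C || E) && (E && !E || C)   (absorption)
= (C && !C || E) && (E && !E || C)   (distribution)
= E && (E && !E || C)   (complement / identity)
= E && C   (complement / identity)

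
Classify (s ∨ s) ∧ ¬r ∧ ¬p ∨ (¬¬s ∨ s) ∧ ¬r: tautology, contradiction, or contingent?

contingent

(s ∨ s) ∧ ¬r ∧ ¬p ∨ (¬¬s ∨ s) ∧ ¬r
= (s ∨ s) ∧ ¬r ∧ ¬p ∨ (s ∨ s) ∧ ¬r   — double negation
= (s ∨ s) ∧ ¬r   — absorption
= s ∧ ¬r   — idempotence
This depends on r, s, so it is not a constant.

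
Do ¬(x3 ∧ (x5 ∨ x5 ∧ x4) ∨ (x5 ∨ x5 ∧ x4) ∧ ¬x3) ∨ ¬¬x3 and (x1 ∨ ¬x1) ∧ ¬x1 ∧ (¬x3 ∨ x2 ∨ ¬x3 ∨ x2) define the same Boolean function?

E1: ¬(x3 ∧ (x5 ∨ x5 ∧ x4) ∨ (x5 ∨ x5 ∧ x4) ∧ ¬x3) ∨ ¬¬x3
    = ¬(x5 ∨ x5 ∧ x4) ∨ ¬¬x3   (distribution)
    = ¬(x5 ∨ x5 ∧ x4) ∨ x3   (double negation)
    = ¬x5 ∨ x3   (absorption)
E2: (x1 ∨ ¬x1) ∧ ¬x1 ∧ (¬x3 ∨ x2 ∨ ¬x3 ∨ x2)
    = ¬x1 ∧ (¬x3 ∨ x2 ∨ ¬x3 ∨ x2)   (complement / identity)
    = ¬x1 ∧ (¬x3 ∨ x2)   (idempotence)
These differ: at x1=1, x2=0, x3=1, x4=1, x5=1, E1 = 1 but E2 = 0.

No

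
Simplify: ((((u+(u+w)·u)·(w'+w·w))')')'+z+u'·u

((((u+(u+w)·u)·(w'+w·w))')')'+z+u'·u
= ((((u+u)·(w'+w·w))')')'+z+u'·u
= ((((u+u)·(w'+w·w))')')'+z
= (((u·(w'+w·w))')')'+z
= (((u·(w'+w))')')'+z
= ((u')')'+z
= u'+z

u'+z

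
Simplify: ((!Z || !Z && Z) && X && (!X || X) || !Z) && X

((!Z || !Z && Z) && X && (!X || X) || !Z) && X
= ((!Z || !Z && Z) && X || !Z) && X   [complement / identity]
= (!Z && X || !Z) && X   [complement / identity]
= !Z && X   [absorption]

!Z && X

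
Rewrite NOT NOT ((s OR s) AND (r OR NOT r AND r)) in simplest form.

s AND r

NOT NOT ((s OR s) AND (r OR NOT r AND r))
= NOT NOT ((s OR s) AND r)   (complement / identity)
= NOT NOT (s AND r)   (idempotence)
= s AND r   (double negation)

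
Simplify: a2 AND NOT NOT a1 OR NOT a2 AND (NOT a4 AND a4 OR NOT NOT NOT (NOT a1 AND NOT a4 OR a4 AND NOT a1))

a1

a2 AND NOT NOT a1 OR NOT a2 AND (NOT a4 AND a4 OR NOT NOT NOT (NOT a1 AND NOT a4 OR a4 AND NOT a1))
= a2 AND NOT NOT a1 OR NOT a2 AND NOT NOT NOT (NOT a1 AND NOT a4 OR a4 AND NOT a1)   — complement / identity
= a2 AND NOT NOT a1 OR NOT a2 AND NOT (NOT a1 AND NOT a4 OR a4 AND NOT a1)   — double negation
= a2 AND NOT NOT a1 OR NOT a2 AND NOT NOT a1   — distribution
= NOT NOT a1   — distribution
= a1   — double negation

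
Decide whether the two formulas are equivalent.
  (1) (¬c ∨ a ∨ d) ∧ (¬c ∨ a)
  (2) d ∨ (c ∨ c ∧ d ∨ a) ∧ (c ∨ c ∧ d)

E1: (¬c ∨ a ∨ d) ∧ (¬c ∨ a)
    = ¬c ∨ a   [absorption]
E2: d ∨ (c ∨ c ∧ d ∨ a) ∧ (c ∨ c ∧ d)
    = d ∨ c ∨ c ∧ d   [absorption]
    = d ∨ c   [absorption]
These differ: at a=0, c=0, d=0, E1 = 1 but E2 = 0.

No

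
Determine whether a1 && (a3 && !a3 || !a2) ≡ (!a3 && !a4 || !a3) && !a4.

E1: a1 && (a3 && !a3 || !a2)
    = a1 && !a2
E2: (!a3 && !a4 || !a3) && !a4
    = !a3 && !a4
These differ: at a1=0, a2=0, a3=0, a4=0, E1 = 0 but E2 = 1.

No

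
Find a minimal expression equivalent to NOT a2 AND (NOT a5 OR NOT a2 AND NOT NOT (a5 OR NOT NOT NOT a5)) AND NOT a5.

NOT a2 AND NOT a5

NOT a2 AND (NOT a5 OR NOT a2 AND NOT NOT (a5 OR NOT NOT NOT a5)) AND NOT a5
= NOT a2 AND (NOT a5 OR NOT a2 AND (a5 OR NOT NOT NOT a5)) AND NOT a5   [double negation]
= NOT a2 AND (NOT a5 OR NOT a2 AND (a5 OR NOT a5)) AND NOT a5   [double negation]
= NOT a2 AND (NOT a5 OR NOT a2) AND NOT a5   [complement / identity]
= NOT a2 AND NOT a5   [absorption]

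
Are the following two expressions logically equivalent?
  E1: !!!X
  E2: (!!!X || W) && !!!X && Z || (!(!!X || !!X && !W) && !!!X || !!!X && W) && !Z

Yes

E1: !!!X
    = !X
E2: (!!!X || W) && !!!X && Z || (!(!!X || !!X && !W) && !!!X || !!!X && W) && !Z
    = (!!!X || W) && !!!X && Z || (!!!X && !!!X || !!!X && W) && !Z
    = (!!!X || W) && !!!X && Z || (!!!X || W) && !!!X && !Z
    = (!!!X || W) && !!!X
    = !!!X
    = !X
Both reduce to !X, so they are equivalent.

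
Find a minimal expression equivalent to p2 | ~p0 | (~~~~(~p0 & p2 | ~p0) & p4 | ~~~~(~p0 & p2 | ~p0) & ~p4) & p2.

p2 | ~p0 | (~~~~(~p0 & p2 | ~p0) & p4 | ~~~~(~p0 & p2 | ~p0) & ~p4) & p2
= p2 | ~p0 | ~~~~(~p0 & p2 | ~p0) & p2
= p2 | ~p0 | ~~~~~p0 & p2
= p2 | ~p0 | ~~~p0 & p2
= p2 | ~p0 | ~p0 & p2
= p2 | ~p0

p2 | ~p0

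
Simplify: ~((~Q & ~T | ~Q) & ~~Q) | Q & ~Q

1

~((~Q & ~T | ~Q) & ~~Q) | Q & ~Q
= ~(~Q & ~~Q) | Q & ~Q   (absorption)
= ~(~Q & ~~Q)   (complement / identity)
= Q | ~Q   (De Morgan)
= 1   (complement)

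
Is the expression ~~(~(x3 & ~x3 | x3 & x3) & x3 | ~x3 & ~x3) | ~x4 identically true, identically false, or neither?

neither

~~(~(x3 & ~x3 | x3 & x3) & x3 | ~x3 & ~x3) | ~x4
= ~~(~x3 & x3 | ~x3 & ~x3) | ~x4
= ~~~x3 | ~x4
= ~x3 | ~x4
This depends on x3, x4, so it is not a constant.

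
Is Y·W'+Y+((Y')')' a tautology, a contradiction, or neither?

tautology

Y·W'+Y+((Y')')'
= Y+((Y')')'   (absorption)
= Y+Y'   (double negation)
= 1   (complement)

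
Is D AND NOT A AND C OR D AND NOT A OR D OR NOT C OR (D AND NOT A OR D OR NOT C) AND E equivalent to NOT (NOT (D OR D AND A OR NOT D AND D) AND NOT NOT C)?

Yes

E1: D AND NOT A AND C OR D AND NOT A OR D OR NOT C OR (D AND NOT A OR D OR NOT C) AND E
    = D AND NOT A OR D OR NOT C OR (D AND NOT A OR D OR NOT C) AND E
    = D AND NOT A OR D OR NOT C
    = D OR NOT C
E2: NOT (NOT (D OR D AND A OR NOT D AND D) AND NOT NOT C)
    = NOT (NOT (D OR D AND A) AND NOT NOT C)
    = NOT (NOT D AND NOT NOT C)
    = D OR NOT C
Both reduce to D OR NOT C, so they are equivalent.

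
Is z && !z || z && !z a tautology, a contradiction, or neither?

z && !z || z && !z
= z && !z   [idempotence]
= false   [complement]

contradiction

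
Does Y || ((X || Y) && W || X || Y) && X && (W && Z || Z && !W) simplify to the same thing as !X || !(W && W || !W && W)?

No

E1: Y || ((X || Y) && W || X || Y) && X && (W && Z || Z && !W)
    = Y || ((X || Y) && W || X || Y) && X && Z   — distribution
    = Y || (X || Y) && X && Z   — absorption
    = Y || X && Z   — absorption
E2: !X || !(W && W || !W && W)
    = !X || !W   — distribution
These differ: at W=1, X=0, Y=0, Z=0, E1 = 0 but E2 = 1.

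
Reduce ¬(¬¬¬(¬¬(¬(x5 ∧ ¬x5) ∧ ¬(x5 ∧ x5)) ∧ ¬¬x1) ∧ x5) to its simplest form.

¬x5

¬(¬¬¬(¬¬(¬(x5 ∧ ¬x5) ∧ ¬(x5 ∧ x5)) ∧ ¬¬x1) ∧ x5)
= ¬(¬¬(¬(¬(x5 ∧ ¬x5) ∧ ¬(x5 ∧ x5)) ∨ ¬x1) ∧ x5)   [De Morgan]
= ¬(¬¬(x5 ∧ ¬x5 ∨ x5 ∧ x5 ∨ ¬x1) ∧ x5)   [De Morgan]
= ¬((x5 ∧ ¬x5 ∨ x5 ∧ x5 ∨ ¬x1) ∧ x5)   [double negation]
= ¬((x5 ∨ ¬x1) ∧ x5)   [distribution]
= ¬x5   [absorption]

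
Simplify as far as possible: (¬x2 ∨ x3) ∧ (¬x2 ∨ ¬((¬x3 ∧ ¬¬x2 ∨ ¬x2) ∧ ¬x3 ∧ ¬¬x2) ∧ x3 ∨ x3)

(¬x2 ∨ x3) ∧ (¬x2 ∨ ¬((¬x3 ∧ ¬¬x2 ∨ ¬x2) ∧ ¬x3 ∧ ¬¬x2) ∧ x3 ∨ x3)
= (¬x2 ∨ x3) ∧ (¬x2 ∨ ¬(¬x3 ∧ ¬¬x2) ∧ x3 ∨ x3)   — absorption
= (¬x2 ∨ x3) ∧ (¬x2 ∨ (x3 ∨ ¬x2) ∧ x3 ∨ x3)   — De Morgan
= (¬x2 ∨ x3) ∧ (¬x2 ∨ x3 ∨ x3)   — absorption
= ¬x2 ∨ x3   — absorption

¬x2 ∨ x3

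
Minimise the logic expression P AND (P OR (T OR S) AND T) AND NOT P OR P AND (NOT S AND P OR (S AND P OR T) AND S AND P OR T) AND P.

P

P AND (P OR (T OR S) AND T) AND NOT P OR P AND (NOT S AND P OR (S AND P OR T) AND S AND P OR T) AND P
= P AND (P OR (T OR S) AND T) AND NOT P OR P AND (NOT S AND P OR S AND P OR T) AND P   — absorption
= P AND (P OR (T OR S) AND T) AND NOT P OR P AND (P OR T) AND P   — distribution
= P AND (P OR T) AND NOT P OR P AND (P OR T) AND P   — absorption
= P AND (P OR T)   — distribution
= P   — absorption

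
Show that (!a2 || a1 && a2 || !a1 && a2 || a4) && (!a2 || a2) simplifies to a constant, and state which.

true

(!a2 || a1 && a2 || !a1 && a2 || a4) && (!a2 || a2)
= (!a2 || a2 || a4) && (!a2 || a2)   (distribution)
= !a2 || a2   (absorption)
= true   (complement)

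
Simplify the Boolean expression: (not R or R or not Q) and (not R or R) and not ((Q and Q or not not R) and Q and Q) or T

(not R or R or not Q) and (not R or R) and not ((Q and Q or not not R) and Q and Q) or T
= (not R or R) and not ((Q and Q or not not R) and Q and Q) or T
= (not R or R) and not ((Q and Q or R) and Q and Q) or T
= not ((Q and Q or R) and Q and Q) or T
= not (Q and Q) or T
= not Q or T

not Q or T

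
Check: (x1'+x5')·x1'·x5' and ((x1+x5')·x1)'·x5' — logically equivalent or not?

E1: (x1'+x5')·x1'·x5'
    = x1'·x5'   — absorption
E2: ((x1+x5')·x1)'·x5'
    = x1'·x5'   — absorption
Both reduce to x1'·x5', so they are equivalent.

Yes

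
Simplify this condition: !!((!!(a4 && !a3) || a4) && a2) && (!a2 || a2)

!!((!!(a4 && !a3) || a4) && a2) && (!a2 || a2)
= (!!(a4 && !a3) || a4) && a2 && (!a2 || a2)   [double negation]
= (a4 && !a3 || a4) && a2 && (!a2 || a2)   [double negation]
= (a4 && !a3 || a4) && a2   [complement / identity]
= a4 && a2   [absorption]

a4 && a2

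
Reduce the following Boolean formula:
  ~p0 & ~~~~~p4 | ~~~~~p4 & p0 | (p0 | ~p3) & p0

~p4 | p0

~p0 & ~~~~~p4 | ~~~~~p4 & p0 | (p0 | ~p3) & p0
= ~p0 & ~~~~~p4 | ~~~~~p4 & p0 | p0
= ~~~~~p4 | p0
= ~~~p4 | p0
= ~p4 | p0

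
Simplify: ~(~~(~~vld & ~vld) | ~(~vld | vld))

1

~(~~(~~vld & ~vld) | ~(~vld | vld))
= ~(~(~vld | vld) | ~(~vld | vld))   [De Morgan]
= (~vld | vld) & (~vld | vld)   [De Morgan]
= ~vld | vld   [idempotence]
= 1   [complement]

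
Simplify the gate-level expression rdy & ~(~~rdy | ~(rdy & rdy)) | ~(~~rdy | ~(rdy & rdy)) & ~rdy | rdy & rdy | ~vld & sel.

rdy | ~vld & sel

rdy & ~(~~rdy | ~(rdy & rdy)) | ~(~~rdy | ~(rdy & rdy)) & ~rdy | rdy & rdy | ~vld & sel
= ~(~~rdy | ~(rdy & rdy)) | rdy & rdy | ~vld & sel   — distribution
= ~(~~rdy | ~rdy) | rdy & rdy | ~vld & sel   — idempotence
= ~rdy & rdy | rdy & rdy | ~vld & sel   — De Morgan
= rdy | ~vld & sel   — distribution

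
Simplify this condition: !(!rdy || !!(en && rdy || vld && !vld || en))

!(!rdy || !!(en && rdy || vld && !vld || en))
= !(!rdy || !!(en && rdy || en))
= !(!rdy || !!en)
= rdy && !en

rdy && !en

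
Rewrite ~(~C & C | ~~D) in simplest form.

~D

~(~C & C | ~~D)
= ~(~C & C | D)   — double negation
= ~D   — complement / identity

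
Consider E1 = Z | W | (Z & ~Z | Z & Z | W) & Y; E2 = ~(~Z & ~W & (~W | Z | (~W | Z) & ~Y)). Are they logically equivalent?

E1: Z | W | (Z & ~Z | Z & Z | W) & Y
    = Z | W | (Z | W) & Y   [distribution]
    = Z | W   [absorption]
E2: ~(~Z & ~W & (~W | Z | (~W | Z) & ~Y))
    = ~(~Z & ~W & (~W | Z))   [absorption]
    = ~(~Z & ~W)   [absorption]
    = Z | W   [De Morgan]
Both reduce to Z | W, so they are equivalent.

Yes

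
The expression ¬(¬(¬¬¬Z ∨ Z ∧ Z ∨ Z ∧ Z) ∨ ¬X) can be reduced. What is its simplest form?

X

¬(¬(¬¬¬Z ∨ Z ∧ Z ∨ Z ∧ Z) ∨ ¬X)
= (¬¬¬Z ∨ Z ∧ Z ∨ Z ∧ Z) ∧ X   — De Morgan
= (¬¬¬Z ∨ Z ∧ Z) ∧ X   — idempotence
= (¬Z ∨ Z ∧ Z) ∧ X   — double negation
= (¬Z ∨ Z) ∧ X   — idempotence
= X   — complement / identity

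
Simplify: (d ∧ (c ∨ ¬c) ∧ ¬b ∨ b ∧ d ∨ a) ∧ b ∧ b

(d ∨ a) ∧ b

(d ∧ (c ∨ ¬c) ∧ ¬b ∨ b ∧ d ∨ a) ∧ b ∧ b
= (d ∧ ¬b ∨ b ∧ d ∨ a) ∧ b ∧ b   (complement / identity)
= (d ∧ ¬b ∨ b ∧ d ∨ a) ∧ b   (idempotence)
= (d ∨ a) ∧ b   (distribution)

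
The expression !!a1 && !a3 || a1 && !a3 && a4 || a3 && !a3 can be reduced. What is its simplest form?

!!a1 && !a3 || a1 && !a3 && a4 || a3 && !a3
= !!a1 && !a3 || a1 && !a3 && a4   — complement / identity
= a1 && !a3 || a1 && !a3 && a4   — double negation
= a1 && !a3   — absorption

a1 && !a3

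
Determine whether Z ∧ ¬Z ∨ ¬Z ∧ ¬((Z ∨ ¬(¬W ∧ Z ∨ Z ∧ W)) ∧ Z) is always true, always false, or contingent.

contingent

Z ∧ ¬Z ∨ ¬Z ∧ ¬((Z ∨ ¬(¬W ∧ Z ∨ Z ∧ W)) ∧ Z)
= Z ∧ ¬Z ∨ ¬Z ∧ ¬((Z ∨ ¬Z) ∧ Z)   (distribution)
= Z ∧ ¬Z ∨ ¬Z ∧ ¬Z   (complement / identity)
= ¬Z   (distribution)
This depends on Z, so it is not a constant.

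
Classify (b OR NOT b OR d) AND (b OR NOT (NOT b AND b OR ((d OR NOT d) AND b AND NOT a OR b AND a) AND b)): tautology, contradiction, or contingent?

(b OR NOT b OR d) AND (b OR NOT (NOT b AND b OR ((d OR NOT d) AND b AND NOT a OR b AND a) AND b))
= (b OR NOT b OR d) AND (b OR NOT (NOT b AND b OR (b AND NOT a OR b AND a) AND b))   — complement / identity
= (b OR NOT b OR d) AND (b OR NOT (NOT b AND b OR b AND b))   — distribution
= (b OR NOT b OR d) AND (b OR NOT b)   — distribution
= b OR NOT b   — absorption
= TRUE   — complement

tautology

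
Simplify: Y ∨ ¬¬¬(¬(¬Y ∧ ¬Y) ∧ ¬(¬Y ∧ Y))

Y ∨ ¬¬¬(¬(¬Y ∧ ¬Y) ∧ ¬(¬Y ∧ Y))
= Y ∨ ¬¬(¬Y ∧ ¬Y ∨ ¬Y ∧ Y)   (De Morgan)
= Y ∨ ¬¬¬Y   (distribution)
= Y ∨ ¬Y   (double negation)
= True   (complement)

True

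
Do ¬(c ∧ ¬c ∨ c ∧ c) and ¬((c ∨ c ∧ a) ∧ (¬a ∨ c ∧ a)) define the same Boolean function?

Yes

E1: ¬(c ∧ ¬c ∨ c ∧ c)
    = ¬c   (distribution)
E2: ¬((c ∨ c ∧ a) ∧ (¬a ∨ c ∧ a))
    = ¬(c ∧ a ∨ c ∧ ¬a)   (distribution)
    = ¬c   (distribution)
Both reduce to ¬c, so they are equivalent.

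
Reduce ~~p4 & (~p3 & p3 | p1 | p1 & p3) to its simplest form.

p4 & p1

~~p4 & (~p3 & p3 | p1 | p1 & p3)
= p4 & (~p3 & p3 | p1 | p1 & p3)   [double negation]
= p4 & (p1 | p1 & p3)   [complement / identity]
= p4 & p1   [absorption]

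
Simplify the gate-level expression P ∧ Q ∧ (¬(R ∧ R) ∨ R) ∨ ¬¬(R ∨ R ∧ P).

P ∧ Q ∨ R

P ∧ Q ∧ (¬(R ∧ R) ∨ R) ∨ ¬¬(R ∨ R ∧ P)
= P ∧ Q ∧ (¬(R ∧ R) ∨ R) ∨ R ∨ R ∧ P   — double negation
= P ∧ Q ∧ (¬(R ∧ R) ∨ R) ∨ R   — absorption
= P ∧ Q ∧ (¬R ∨ R) ∨ R   — idempotence
= P ∧ Q ∨ R   — complement / identity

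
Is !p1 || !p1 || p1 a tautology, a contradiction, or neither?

!p1 || !p1 || p1
= !p1 || p1   (idempotence)
= true   (complement)

tautology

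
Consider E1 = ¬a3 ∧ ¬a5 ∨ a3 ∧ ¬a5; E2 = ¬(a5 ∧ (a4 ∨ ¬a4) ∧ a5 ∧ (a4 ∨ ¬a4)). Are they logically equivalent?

E1: ¬a3 ∧ ¬a5 ∨ a3 ∧ ¬a5
    = ¬a5
E2: ¬(a5 ∧ (a4 ∨ ¬a4) ∧ a5 ∧ (a4 ∨ ¬a4))
    = ¬(a5 ∧ (a4 ∨ ¬a4))
    = ¬a5
Both reduce to ¬a5, so they are equivalent.

Yes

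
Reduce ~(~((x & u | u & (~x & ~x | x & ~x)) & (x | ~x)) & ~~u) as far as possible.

1

~(~((x & u | u & (~x & ~x | x & ~x)) & (x | ~x)) & ~~u)
= ~(~((x & u | u & ~x) & (x | ~x)) & ~~u)   [distribution]
= ~(~(x & u | u & ~x) & ~~u)   [complement / identity]
= ~(~u & ~~u)   [distribution]
= u | ~u   [De Morgan]
= 1   [complement]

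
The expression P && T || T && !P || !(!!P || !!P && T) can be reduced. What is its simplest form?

P && T || T && !P || !(!!P || !!P && T)
= T || !(!!P || !!P && T)   — distribution
= T || !!!P   — absorption
= T || !P   — double negation

T || !P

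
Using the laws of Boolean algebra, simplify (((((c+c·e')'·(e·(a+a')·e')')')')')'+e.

c'+e

(((((c+c·e')'·(e·(a+a')·e')')')')')'+e
= (((c+c·e')'·(e·(a+a')·e')')')'+e   [double negation]
= ((c'·(e·(a+a')·e')')')'+e   [absorption]
= ((c'·(e·e')')')'+e   [complement / identity]
= (c+e·e')'+e   [De Morgan]
= c'+e   [complement / identity]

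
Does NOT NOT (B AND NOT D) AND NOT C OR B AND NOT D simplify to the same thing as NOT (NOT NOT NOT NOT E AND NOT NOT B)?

E1: NOT NOT (B AND NOT D) AND NOT C OR B AND NOT D
    = B AND NOT D AND NOT C OR B AND NOT D   — double negation
    = B AND NOT D   — absorption
E2: NOT (NOT NOT NOT NOT E AND NOT NOT B)
    = NOT (NOT NOT E AND NOT NOT B)   — double negation
    = NOT E OR NOT B   — De Morgan
These differ: at B=0, C=0, D=1, E=0, E1 = 0 but E2 = 1.

No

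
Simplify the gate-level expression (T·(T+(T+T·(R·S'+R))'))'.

T'

(T·(T+(T+T·(R·S'+R))'))'
= (T·(T+(T+T·R)'))'   — absorption
= (T·(T+T'))'   — absorption
= T'   — complement / identity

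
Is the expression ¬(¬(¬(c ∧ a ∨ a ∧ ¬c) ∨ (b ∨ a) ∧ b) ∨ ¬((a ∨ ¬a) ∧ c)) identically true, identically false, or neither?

¬(¬(¬(c ∧ a ∨ a ∧ ¬c) ∨ (b ∨ a) ∧ b) ∨ ¬((a ∨ ¬a) ∧ c))
= ¬(¬(¬(c ∧ a ∨ a ∧ ¬c) ∨ (b ∨ a) ∧ b) ∨ ¬c)   [complement / identity]
= ¬(¬(¬a ∨ (b ∨ a) ∧ b) ∨ ¬c)   [distribution]
= (¬a ∨ (b ∨ a) ∧ b) ∧ c   [De Morgan]
= (¬a ∨ b) ∧ c   [absorption]
This depends on a, b, c, so it is not a constant.

neither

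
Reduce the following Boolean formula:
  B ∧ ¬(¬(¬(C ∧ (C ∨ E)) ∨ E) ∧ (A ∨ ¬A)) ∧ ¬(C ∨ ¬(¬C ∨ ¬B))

B ∧ ¬C

B ∧ ¬(¬(¬(C ∧ (C ∨ E)) ∨ E) ∧ (A ∨ ¬A)) ∧ ¬(C ∨ ¬(¬C ∨ ¬B))
= B ∧ ¬¬(¬(C ∧ (C ∨ E)) ∨ E) ∧ ¬(C ∨ ¬(¬C ∨ ¬B))   (complement / identity)
= B ∧ ¬¬(¬(C ∧ (C ∨ E)) ∨ E) ∧ ¬(C ∨ C ∧ B)   (De Morgan)
= B ∧ ¬¬(¬C ∨ E) ∧ ¬(C ∨ C ∧ B)   (absorption)
= B ∧ ¬¬(¬C ∨ E) ∧ ¬C   (absorption)
= B ∧ (¬C ∨ E) ∧ ¬C   (double negation)
= B ∧ ¬C   (absorption)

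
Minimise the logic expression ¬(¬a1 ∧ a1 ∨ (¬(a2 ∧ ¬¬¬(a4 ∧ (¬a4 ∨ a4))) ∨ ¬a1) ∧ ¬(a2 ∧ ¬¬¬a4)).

¬(¬a1 ∧ a1 ∨ (¬(a2 ∧ ¬¬¬(a4 ∧ (¬a4 ∨ a4))) ∨ ¬a1) ∧ ¬(a2 ∧ ¬¬¬a4))
= ¬((¬(a2 ∧ ¬¬¬(a4 ∧ (¬a4 ∨ a4))) ∨ ¬a1) ∧ ¬(a2 ∧ ¬¬¬a4))   (complement / identity)
= ¬((¬(a2 ∧ ¬¬¬a4) ∨ ¬a1) ∧ ¬(a2 ∧ ¬¬¬a4))   (complement / identity)
= ¬¬(a2 ∧ ¬¬¬a4)   (absorption)
= a2 ∧ ¬¬¬a4   (double negation)
= a2 ∧ ¬a4   (double negation)

a2 ∧ ¬a4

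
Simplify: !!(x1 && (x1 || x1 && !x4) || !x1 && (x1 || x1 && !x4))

x1

!!(x1 && (x1 || x1 && !x4) || !x1 && (x1 || x1 && !x4))
= !!(x1 || x1 && !x4)   [distribution]
= x1 || x1 && !x4   [double negation]
= x1   [absorption]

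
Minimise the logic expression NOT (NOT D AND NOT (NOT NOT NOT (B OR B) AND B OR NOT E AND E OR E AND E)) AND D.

D

NOT (NOT D AND NOT (NOT NOT NOT (B OR B) AND B OR NOT E AND E OR E AND E)) AND D
= NOT (NOT D AND NOT (NOT NOT NOT B AND B OR NOT E AND E OR E AND E)) AND D
= NOT (NOT D AND NOT (NOT B AND B OR NOT E AND E OR E AND E)) AND D
= NOT (NOT D AND NOT (NOT E AND E OR E AND E)) AND D
= NOT (NOT D AND NOT E) AND D
= (D OR E) AND D
= D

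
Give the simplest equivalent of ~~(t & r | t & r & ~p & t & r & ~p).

t & r

~~(t & r | t & r & ~p & t & r & ~p)
= ~~(t & r | t & r & ~p)   [idempotence]
= ~~(t & r)   [absorption]
= t & r   [double negation]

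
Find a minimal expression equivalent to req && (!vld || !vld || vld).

req

req && (!vld || !vld || vld)
= req && (!vld || vld)
= req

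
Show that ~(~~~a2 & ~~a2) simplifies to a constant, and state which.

~(~~~a2 & ~~a2)
= ~~a2 | ~a2   [De Morgan]
= a2 | ~a2   [double negation]
= 1   [complement]

1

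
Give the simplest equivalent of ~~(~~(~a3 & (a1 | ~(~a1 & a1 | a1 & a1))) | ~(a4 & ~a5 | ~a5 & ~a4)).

~a3 | a5

~~(~~(~a3 & (a1 | ~(~a1 & a1 | a1 & a1))) | ~(a4 & ~a5 | ~a5 & ~a4))
= ~~(~~(~a3 & (a1 | ~(~a1 & a1 | a1 & a1))) | ~~a5)
= ~~(~~(~a3 & (a1 | ~a1)) | ~~a5)
= ~~(~~~a3 | ~~a5)
= ~(~~a3 & ~a5)
= ~a3 | a5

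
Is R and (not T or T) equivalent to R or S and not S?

E1: R and (not T or T)
    = R   [complement / identity]
E2: R or S and not S
    = R   [complement / identity]
Both reduce to R, so they are equivalent.

Yes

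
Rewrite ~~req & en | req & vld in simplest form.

~~req & en | req & vld
= req & en | req & vld   [double negation]
= req & (en | vld)   [distribution]

req & (en | vld)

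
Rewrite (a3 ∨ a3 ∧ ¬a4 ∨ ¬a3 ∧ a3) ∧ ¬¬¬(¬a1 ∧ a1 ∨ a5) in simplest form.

(a3 ∨ a3 ∧ ¬a4 ∨ ¬a3 ∧ a3) ∧ ¬¬¬(¬a1 ∧ a1 ∨ a5)
= (a3 ∨ a3 ∧ ¬a4 ∨ ¬a3 ∧ a3) ∧ ¬(¬a1 ∧ a1 ∨ a5)
= (a3 ∨ ¬a3 ∧ a3) ∧ ¬(¬a1 ∧ a1 ∨ a5)
= (a3 ∨ ¬a3 ∧ a3) ∧ ¬a5
= a3 ∧ ¬a5

a3 ∧ ¬a5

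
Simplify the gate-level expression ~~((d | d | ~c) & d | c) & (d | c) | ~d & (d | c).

d | c

~~((d | d | ~c) & d | c) & (d | c) | ~d & (d | c)
= (d | c) & (~~((d | d | ~c) & d | c) | ~d)   (distribution)
= (d | c) & (~~((d | ~c) & d | c) | ~d)   (idempotence)
= (d | c) & (~~(d | c) | ~d)   (absorption)
= (d | c) & (d | c | ~d)   (double negation)
= d | c   (absorption)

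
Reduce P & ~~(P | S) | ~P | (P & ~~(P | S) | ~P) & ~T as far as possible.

1

P & ~~(P | S) | ~P | (P & ~~(P | S) | ~P) & ~T
= P & ~~(P | S) | ~P   (absorption)
= P & (P | S) | ~P   (double negation)
= P | ~P   (absorption)
= 1   (complement)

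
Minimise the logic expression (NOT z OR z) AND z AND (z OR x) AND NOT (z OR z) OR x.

(NOT z OR z) AND z AND (z OR x) AND NOT (z OR z) OR x
= z AND (z OR x) AND NOT (z OR z) OR x
= z AND (z OR x) AND NOT z OR x
= z AND NOT z OR x
= x

x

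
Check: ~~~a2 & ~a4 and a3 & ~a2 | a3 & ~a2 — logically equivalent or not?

No

E1: ~~~a2 & ~a4
    = ~a2 & ~a4   — double negation
E2: a3 & ~a2 | a3 & ~a2
    = a3 & ~a2   — idempotence
These differ: at a2=0, a3=0, a4=0, E1 = 1 but E2 = 0.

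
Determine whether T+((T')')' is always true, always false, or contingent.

always true

T+((T')')'
= T+T'   (double negation)
= 1   (complement)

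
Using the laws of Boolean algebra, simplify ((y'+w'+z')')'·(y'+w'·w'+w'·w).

((y'+w'+z')')'·(y'+w'·w'+w'·w)
= (y'+w'+z')·(y'+w'·w'+w'·w)   (double negation)
= (y'+w'+z')·(y'+w')   (distribution)
= y'+w'   (absorption)

y'+w'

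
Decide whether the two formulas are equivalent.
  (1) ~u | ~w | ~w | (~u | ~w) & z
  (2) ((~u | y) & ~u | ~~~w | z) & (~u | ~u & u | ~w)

E1: ~u | ~w | ~w | (~u | ~w) & z
    = ~u | ~w | (~u | ~w) & z
    = ~u | ~w
E2: ((~u | y) & ~u | ~~~w | z) & (~u | ~u & u | ~w)
    = (~u | ~~~w | z) & (~u | ~u & u | ~w)
    = (~u | ~w | z) & (~u | ~u & u | ~w)
    = (~u | ~w | z) & (~u | ~w)
    = ~u | ~w
Both reduce to ~u | ~w, so they are equivalent.

Yes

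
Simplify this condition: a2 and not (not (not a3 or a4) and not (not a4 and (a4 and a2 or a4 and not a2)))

a2 and (not a3 or a4)

a2 and not (not (not a3 or a4) and not (not a4 and (a4 and a2 or a4 and not a2)))
= a2 and (not a3 or a4 or not a4 and (a4 and a2 or a4 and not a2))
= a2 and (not a3 or a4 or not a4 and a4)
= a2 and (not a3 or a4)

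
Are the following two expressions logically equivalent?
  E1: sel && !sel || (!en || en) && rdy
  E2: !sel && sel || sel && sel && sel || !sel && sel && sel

No

E1: sel && !sel || (!en || en) && rdy
    = sel && !sel || rdy
    = rdy
E2: !sel && sel || sel && sel && sel || !sel && sel && sel
    = !sel && sel || sel && sel
    = sel
These differ: at en=0, rdy=1, sel=0, E1 = 1 but E2 = 0.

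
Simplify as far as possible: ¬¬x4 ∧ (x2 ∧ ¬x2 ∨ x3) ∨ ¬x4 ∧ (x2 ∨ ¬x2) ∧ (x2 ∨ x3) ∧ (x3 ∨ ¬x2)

¬¬x4 ∧ (x2 ∧ ¬x2 ∨ x3) ∨ ¬x4 ∧ (x2 ∨ ¬x2) ∧ (x2 ∨ x3) ∧ (x3 ∨ ¬x2)
= x4 ∧ (x2 ∧ ¬x2 ∨ x3) ∨ ¬x4 ∧ (x2 ∨ ¬x2) ∧ (x2 ∨ x3) ∧ (x3 ∨ ¬x2)
= x4 ∧ (x2 ∧ ¬x2 ∨ x3) ∨ ¬x4 ∧ (x2 ∨ x3) ∧ (x3 ∨ ¬x2)
= x4 ∧ (x2 ∧ ¬x2 ∨ x3) ∨ ¬x4 ∧ (x2 ∧ ¬x2 ∨ x3)
= x2 ∧ ¬x2 ∨ x3
= x3

x3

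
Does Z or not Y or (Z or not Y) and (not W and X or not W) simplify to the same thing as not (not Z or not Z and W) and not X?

E1: Z or not Y or (Z or not Y) and (not W and X or not W)
    = Z or not Y or (Z or not Y) and not W   [absorption]
    = Z or not Y   [absorption]
E2: not (not Z or not Z and W) and not X
    = not not Z and not X   [absorption]
    = Z and not X   [double negation]
These differ: at W=0, X=1, Y=0, Z=0, E1 = 1 but E2 = 0.

No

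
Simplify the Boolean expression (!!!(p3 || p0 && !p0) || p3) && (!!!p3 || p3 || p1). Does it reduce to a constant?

true

(!!!(p3 || p0 && !p0) || p3) && (!!!p3 || p3 || p1)
= (!!!p3 || p3) && (!!!p3 || p3 || p1)   (complement / identity)
= !!!p3 || p3   (absorption)
= !p3 || p3   (double negation)
= true   (complement)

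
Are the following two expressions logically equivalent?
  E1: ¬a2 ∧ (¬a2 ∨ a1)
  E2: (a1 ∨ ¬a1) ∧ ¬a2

Yes

E1: ¬a2 ∧ (¬a2 ∨ a1)
    = ¬a2   [absorption]
E2: (a1 ∨ ¬a1) ∧ ¬a2
    = ¬a2   [complement / identity]
Both reduce to ¬a2, so they are equivalent.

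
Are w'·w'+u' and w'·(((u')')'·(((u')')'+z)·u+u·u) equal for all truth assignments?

E1: w'·w'+u'
    = w'+u'   [idempotence]
E2: w'·(((u')')'·(((u')')'+z)·u+u·u)
    = w'·(((u')')'·u+u·u)   [absorption]
    = w'·(u'·u+u·u)   [double negation]
    = w'·u   [distribution]
These differ: at u=0, w=0, z=0, E1 = 1 but E2 = 0.

No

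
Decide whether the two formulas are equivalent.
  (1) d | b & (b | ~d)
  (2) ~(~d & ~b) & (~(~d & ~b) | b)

E1: d | b & (b | ~d)
    = d | b   (absorption)
E2: ~(~d & ~b) & (~(~d & ~b) | b)
    = ~(~d & ~b)   (absorption)
    = d | b   (De Morgan)
Both reduce to d | b, so they are equivalent.

Yes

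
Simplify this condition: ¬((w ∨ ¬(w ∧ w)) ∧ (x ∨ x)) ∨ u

¬((w ∨ ¬(w ∧ w)) ∧ (x ∨ x)) ∨ u
= ¬((w ∨ ¬w) ∧ (x ∨ x)) ∨ u
= ¬((w ∨ ¬w) ∧ x) ∨ u
= ¬x ∨ u

¬x ∨ u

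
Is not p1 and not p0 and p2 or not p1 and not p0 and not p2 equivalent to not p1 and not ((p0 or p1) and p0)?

Yes

E1: not p1 and not p0 and p2 or not p1 and not p0 and not p2
    = not p1 and not p0   — distribution
E2: not p1 and not ((p0 or p1) and p0)
    = not p1 and not p0   — absorption
Both reduce to not p1 and not p0, so they are equivalent.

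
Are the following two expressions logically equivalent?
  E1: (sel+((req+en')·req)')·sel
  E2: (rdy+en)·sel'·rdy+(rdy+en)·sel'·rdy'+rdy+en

E1: (sel+((req+en')·req)')·sel
    = (sel+req')·sel   — absorption
    = sel   — absorption
E2: (rdy+en)·sel'·rdy+(rdy+en)·sel'·rdy'+rdy+en
    = (rdy+en)·sel'+rdy+en   — distribution
    = rdy+en   — absorption
These differ: at en=1, rdy=0, req=1, sel=0, E1 = 0 but E2 = 1.

No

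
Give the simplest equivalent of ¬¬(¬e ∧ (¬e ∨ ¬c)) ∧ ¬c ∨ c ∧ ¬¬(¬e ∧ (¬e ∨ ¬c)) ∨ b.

¬¬(¬e ∧ (¬e ∨ ¬c)) ∧ ¬c ∨ c ∧ ¬¬(¬e ∧ (¬e ∨ ¬c)) ∨ b
= ¬¬(¬e ∧ (¬e ∨ ¬c)) ∨ b   — distribution
= ¬e ∧ (¬e ∨ ¬c) ∨ b   — double negation
= ¬e ∨ b   — absorption

¬e ∨ b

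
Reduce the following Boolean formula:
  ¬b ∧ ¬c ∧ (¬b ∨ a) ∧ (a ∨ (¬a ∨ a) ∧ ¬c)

¬b ∧ ¬c

¬b ∧ ¬c ∧ (¬b ∨ a) ∧ (a ∨ (¬a ∨ a) ∧ ¬c)
= ¬b ∧ ¬c ∧ (¬b ∧ (¬a ∨ a) ∧ ¬c ∨ a)
= ¬b ∧ ¬c ∧ (¬b ∧ ¬c ∨ a)
= ¬b ∧ ¬c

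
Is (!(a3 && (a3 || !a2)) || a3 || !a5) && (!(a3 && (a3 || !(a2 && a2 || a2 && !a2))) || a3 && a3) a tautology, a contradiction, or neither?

tautology

(!(a3 && (a3 || !a2)) || a3 || !a5) && (!(a3 && (a3 || !(a2 && a2 || a2 && !a2))) || a3 && a3)
= (!(a3 && (a3 || !a2)) || a3 || !a5) && (!(a3 && (a3 || !a2)) || a3 && a3)   (distribution)
= (!(a3 && (a3 || !a2)) || a3 || !a5) && (!(a3 && (a3 || !a2)) || a3)   (idempotence)
= !(a3 && (a3 || !a2)) || a3   (absorption)
= !a3 || a3   (absorption)
= true   (complement)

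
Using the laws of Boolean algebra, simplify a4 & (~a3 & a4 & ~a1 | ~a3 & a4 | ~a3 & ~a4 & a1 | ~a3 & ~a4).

a4 & ~a3

a4 & (~a3 & a4 & ~a1 | ~a3 & a4 | ~a3 & ~a4 & a1 | ~a3 & ~a4)
= a4 & (~a3 & a4 | ~a3 & ~a4 & a1 | ~a3 & ~a4)   [absorption]
= a4 & (~a3 & a4 | ~a3 & ~a4)   [absorption]
= a4 & ~a3   [distribution]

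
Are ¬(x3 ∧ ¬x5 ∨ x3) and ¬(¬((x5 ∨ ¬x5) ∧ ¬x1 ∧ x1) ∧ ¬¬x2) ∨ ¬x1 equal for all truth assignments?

E1: ¬(x3 ∧ ¬x5 ∨ x3)
    = ¬x3   (absorption)
E2: ¬(¬((x5 ∨ ¬x5) ∧ ¬x1 ∧ x1) ∧ ¬¬x2) ∨ ¬x1
    = (x5 ∨ ¬x5) ∧ ¬x1 ∧ x1 ∨ ¬x2 ∨ ¬x1   (De Morgan)
    = ¬x1 ∧ x1 ∨ ¬x2 ∨ ¬x1   (complement / identity)
    = ¬x2 ∨ ¬x1   (complement / identity)
These differ: at x1=0, x2=0, x3=1, x5=0, E1 = 0 but E2 = 1.

No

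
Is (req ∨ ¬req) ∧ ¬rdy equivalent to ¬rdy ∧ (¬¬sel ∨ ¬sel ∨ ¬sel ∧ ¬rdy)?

Yes

E1: (req ∨ ¬req) ∧ ¬rdy
    = ¬rdy   — complement / identity
E2: ¬rdy ∧ (¬¬sel ∨ ¬sel ∨ ¬sel ∧ ¬rdy)
    = ¬rdy ∧ (sel ∨ ¬sel ∨ ¬sel ∧ ¬rdy)   — double negation
    = ¬rdy ∧ (sel ∨ ¬sel)   — absorption
    = ¬rdy   — complement / identity
Both reduce to ¬rdy, so they are equivalent.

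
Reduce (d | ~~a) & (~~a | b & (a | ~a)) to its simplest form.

(d | ~~a) & (~~a | b & (a | ~a))
= ~~a | d & b & (a | ~a)   [distribution]
= ~~a | d & b   [complement / identity]
= a | d & b   [double negation]

a | d & b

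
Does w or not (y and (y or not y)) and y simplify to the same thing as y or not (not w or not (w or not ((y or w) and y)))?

E1: w or not (y and (y or not y)) and y
    = w or not y and y   — complement / identity
    = w   — complement / identity
E2: y or not (not w or not (w or not ((y or w) and y)))
    = y or not (not w or not (w or not y))   — absorption
    = y or w and (w or not y)   — De Morgan
    = y or w   — absorption
These differ: at w=0, y=1, E1 = 0 but E2 = 1.

No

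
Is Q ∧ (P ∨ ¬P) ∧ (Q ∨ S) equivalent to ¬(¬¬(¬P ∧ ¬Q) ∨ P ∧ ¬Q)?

E1: Q ∧ (P ∨ ¬P) ∧ (Q ∨ S)
    = Q ∧ (Q ∨ S)
    = Q
E2: ¬(¬¬(¬P ∧ ¬Q) ∨ P ∧ ¬Q)
    = ¬(¬P ∧ ¬Q ∨ P ∧ ¬Q)
    = ¬¬Q
    = Q
Both reduce to Q, so they are equivalent.

Yes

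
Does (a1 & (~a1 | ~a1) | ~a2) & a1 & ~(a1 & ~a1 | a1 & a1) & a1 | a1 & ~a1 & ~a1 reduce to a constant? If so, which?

(a1 & (~a1 | ~a1) | ~a2) & a1 & ~(a1 & ~a1 | a1 & a1) & a1 | a1 & ~a1 & ~a1
= (a1 & (~a1 | ~a1) | ~a2) & a1 & ~a1 & a1 | a1 & ~a1 & ~a1   — distribution
= (a1 & ~a1 | ~a2) & a1 & ~a1 & a1 | a1 & ~a1 & ~a1   — idempotence
= a1 & ~a1 & a1 | a1 & ~a1 & ~a1   — absorption
= a1 & ~a1   — distribution
= 0   — complement

yes, False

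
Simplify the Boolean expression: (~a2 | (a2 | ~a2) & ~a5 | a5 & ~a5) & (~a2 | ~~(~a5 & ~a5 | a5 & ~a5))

~a2 | ~a5

(~a2 | (a2 | ~a2) & ~a5 | a5 & ~a5) & (~a2 | ~~(~a5 & ~a5 | a5 & ~a5))
= (~a2 | (a2 | ~a2) & ~a5) & (~a2 | ~~(~a5 & ~a5 | a5 & ~a5))
= (~a2 | (a2 | ~a2) & ~a5) & (~a2 | ~~~a5)
= (~a2 | (a2 | ~a2) & ~a5) & (~a2 | ~a5)
= (~a2 | ~a5) & (~a2 | ~a5)
= ~a2 | ~a5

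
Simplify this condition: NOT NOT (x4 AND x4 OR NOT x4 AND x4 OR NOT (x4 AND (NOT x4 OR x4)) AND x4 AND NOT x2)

x4

NOT NOT (x4 AND x4 OR NOT x4 AND x4 OR NOT (x4 AND (NOT x4 OR x4)) AND x4 AND NOT x2)
= NOT NOT (x4 AND x4 OR NOT x4 AND x4 OR NOT x4 AND x4 AND NOT x2)   — complement / identity
= NOT NOT (x4 AND x4 OR NOT x4 AND x4)   — absorption
= x4 AND x4 OR NOT x4 AND x4   — double negation
= x4   — distribution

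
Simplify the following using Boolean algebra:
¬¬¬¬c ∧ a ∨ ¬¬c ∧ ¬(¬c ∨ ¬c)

¬¬¬¬c ∧ a ∨ ¬¬c ∧ ¬(¬c ∨ ¬c)
= ¬¬c ∧ a ∨ ¬¬c ∧ ¬(¬c ∨ ¬c)
= ¬¬c ∧ a ∨ ¬¬c ∧ ¬¬c
= ¬¬c ∧ a ∨ ¬¬c
= ¬¬c
= c

c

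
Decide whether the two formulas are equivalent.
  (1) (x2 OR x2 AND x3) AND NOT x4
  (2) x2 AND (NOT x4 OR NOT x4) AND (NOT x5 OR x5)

Yes

E1: (x2 OR x2 AND x3) AND NOT x4
    = x2 AND NOT x4   — absorption
E2: x2 AND (NOT x4 OR NOT x4) AND (NOT x5 OR x5)
    = x2 AND (NOT x4 OR NOT x4)   — complement / identity
    = x2 AND NOT x4   — idempotence
Both reduce to x2 AND NOT x4, so they are equivalent.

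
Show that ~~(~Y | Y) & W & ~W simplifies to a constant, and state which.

~~(~Y | Y) & W & ~W
= (~Y | Y) & W & ~W   [double negation]
= W & ~W   [complement / identity]
= 0   [complement]

0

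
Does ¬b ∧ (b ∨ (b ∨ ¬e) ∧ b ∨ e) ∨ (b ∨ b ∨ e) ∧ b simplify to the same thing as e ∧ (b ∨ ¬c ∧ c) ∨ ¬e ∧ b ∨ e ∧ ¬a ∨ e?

E1: ¬b ∧ (b ∨ (b ∨ ¬e) ∧ b ∨ e) ∨ (b ∨ b ∨ e) ∧ b
    = ¬b ∧ (b ∨ b ∨ e) ∨ (b ∨ b ∨ e) ∧ b
    = b ∨ b ∨ e
    = b ∨ e
E2: e ∧ (b ∨ ¬c ∧ c) ∨ ¬e ∧ b ∨ e ∧ ¬a ∨ e
    = e ∧ b ∨ ¬e ∧ b ∨ e ∧ ¬a ∨ e
    = b ∨ e ∧ ¬a ∨ e
    = b ∨ e
Both reduce to b ∨ e, so they are equivalent.

Yes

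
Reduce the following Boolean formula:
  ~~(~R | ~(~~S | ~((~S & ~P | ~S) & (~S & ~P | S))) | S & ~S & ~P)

~R | ~S & ~P

~~(~R | ~(~~S | ~((~S & ~P | ~S) & (~S & ~P | S))) | S & ~S & ~P)
= ~~(~R | ~S & (~S & ~P | ~S) & (~S & ~P | S) | S & ~S & ~P)   [De Morgan]
= ~~(~R | ~S & (~S & S | ~S & ~P) | S & ~S & ~P)   [distribution]
= ~R | ~S & (~S & S | ~S & ~P) | S & ~S & ~P   [double negation]
= ~R | ~S & ~S & ~P | S & ~S & ~P   [complement / identity]
= ~R | ~S & ~P   [distribution]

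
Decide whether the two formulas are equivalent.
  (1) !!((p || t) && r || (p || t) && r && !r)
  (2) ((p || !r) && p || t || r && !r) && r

Yes

E1: !!((p || t) && r || (p || t) && r && !r)
    = !!((p || t) && r)   [absorption]
    = (p || t) && r   [double negation]
E2: ((p || !r) && p || t || r && !r) && r
    = ((p || !r) && p || t) && r   [complement / identity]
    = (p || t) && r   [absorption]
Both reduce to (p || t) && r, so they are equivalent.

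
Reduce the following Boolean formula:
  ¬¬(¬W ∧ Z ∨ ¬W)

¬W

¬¬(¬W ∧ Z ∨ ¬W)
= ¬¬¬W
= ¬W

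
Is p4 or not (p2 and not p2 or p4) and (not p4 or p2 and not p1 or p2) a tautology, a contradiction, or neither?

p4 or not (p2 and not p2 or p4) and (not p4 or p2 and not p1 or p2)
= p4 or not (p2 and not p2 or p4) and (not p4 or p2)   — absorption
= p4 or not p4 and (not p4 or p2)   — complement / identity
= p4 or not p4   — absorption
= True   — complement

tautology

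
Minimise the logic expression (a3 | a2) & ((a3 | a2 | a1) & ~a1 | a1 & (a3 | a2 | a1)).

a2 | a3

(a3 | a2) & ((a3 | a2 | a1) & ~a1 | a1 & (a3 | a2 | a1))
= (a3 | a2) & (a3 | a2 | a1)   — distribution
= a2 & (a2 | a1) | a3   — distribution
= a2 | a3   — absorption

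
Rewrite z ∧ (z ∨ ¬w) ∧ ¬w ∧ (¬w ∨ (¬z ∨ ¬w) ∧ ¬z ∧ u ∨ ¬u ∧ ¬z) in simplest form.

z ∧ (z ∨ ¬w) ∧ ¬w ∧ (¬w ∨ (¬z ∨ ¬w) ∧ ¬z ∧ u ∨ ¬u ∧ ¬z)
= z ∧ (z ∨ ¬w) ∧ ¬w ∧ (¬w ∨ ¬z ∧ u ∨ ¬u ∧ ¬z)   — absorption
= z ∧ ¬w ∧ (¬w ∨ ¬z ∧ u ∨ ¬u ∧ ¬z)   — absorption
= z ∧ ¬w ∧ (¬w ∨ ¬z)   — distribution
= z ∧ ¬w   — absorption

z ∧ ¬w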